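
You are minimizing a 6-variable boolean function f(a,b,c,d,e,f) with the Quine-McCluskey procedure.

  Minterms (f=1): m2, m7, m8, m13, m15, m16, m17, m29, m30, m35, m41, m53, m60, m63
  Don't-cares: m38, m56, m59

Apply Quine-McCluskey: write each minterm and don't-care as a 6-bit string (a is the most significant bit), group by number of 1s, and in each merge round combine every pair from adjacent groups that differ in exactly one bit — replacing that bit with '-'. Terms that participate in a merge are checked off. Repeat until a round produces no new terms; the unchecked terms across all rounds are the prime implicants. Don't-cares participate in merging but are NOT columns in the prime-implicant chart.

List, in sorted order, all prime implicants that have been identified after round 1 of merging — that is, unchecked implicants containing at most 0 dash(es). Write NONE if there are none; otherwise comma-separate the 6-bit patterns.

000010, 001000, 011110, 100011, 100110, 101001, 110101

Round 0: 000010 000111✓ 001000 001101✓ 001111✓ 010000✓ 010001✓ 011101✓ 011110 100011 100110 101001 110101 111000✓ 111011✓ 111100✓ 111111✓
Round 1: 0-1101 00-111 0011-1 01000- 111-00 111-11
PIs = {0-1101, 00-111, 000010, 001000, 0011-1, 01000-, 011110, 100011, 100110, 101001, 110101, 111-00, 111-11}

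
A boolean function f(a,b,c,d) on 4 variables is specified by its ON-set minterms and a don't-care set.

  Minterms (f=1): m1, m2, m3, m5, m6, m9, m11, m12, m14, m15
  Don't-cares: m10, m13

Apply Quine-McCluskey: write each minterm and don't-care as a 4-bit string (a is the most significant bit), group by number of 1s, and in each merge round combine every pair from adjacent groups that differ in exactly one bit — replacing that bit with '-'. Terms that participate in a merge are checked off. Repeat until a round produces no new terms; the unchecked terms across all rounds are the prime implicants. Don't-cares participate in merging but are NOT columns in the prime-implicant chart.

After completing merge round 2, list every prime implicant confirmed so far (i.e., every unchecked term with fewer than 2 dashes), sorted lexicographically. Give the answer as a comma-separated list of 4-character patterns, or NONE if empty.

NONE

Round 0: 0001✓ 0010✓ 0011✓ 0101✓ 0110✓ 1001✓ 1010✓ 1011✓ 1100✓ 1101✓ 1110✓ 1111✓
Round 1: -001✓ -010✓ -011✓ -101✓ -110✓ 0-01✓ 0-10✓ 00-1✓ 001-✓ 1-01✓ 1-10✓ 1-11✓ 10-1✓ 101-✓ 11-0✓ 11-1✓ 110-✓ 111-✓
Round 2: --01 --10 -0-1 -01- 1--1 1-1- 11--
PIs = {--01, --10, -0-1, -01-, 1--1, 1-1-, 11--}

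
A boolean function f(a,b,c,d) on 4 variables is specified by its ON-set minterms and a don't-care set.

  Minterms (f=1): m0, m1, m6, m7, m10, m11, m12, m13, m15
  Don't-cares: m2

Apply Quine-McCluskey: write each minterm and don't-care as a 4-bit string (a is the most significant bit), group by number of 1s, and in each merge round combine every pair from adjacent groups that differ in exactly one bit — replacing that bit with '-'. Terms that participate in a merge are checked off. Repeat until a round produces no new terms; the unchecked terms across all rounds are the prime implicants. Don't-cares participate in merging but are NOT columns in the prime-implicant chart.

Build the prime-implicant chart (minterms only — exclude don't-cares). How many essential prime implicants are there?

Round 0: 0000✓ 0001✓ 0010✓ 0110✓ 0111✓ 1010✓ 1011✓ 1100✓ 1101✓ 1111✓
Round 1: -010 -111 0-10 00-0 000- 011- 1-11 101- 11-1 110-
PIs = {-010, -111, 0-10, 00-0, 000-, 011-, 1-11, 101-, 11-1, 110-}
Coverage chart:
  m0: 00-0,000-
  m1: 000- ←essential
  m6: 0-10,011-
  m7: -111,011-
  m10: -010,101-
  m11: 1-11,101-
  m12: 110- ←essential
  m13: 11-1,110-
  m15: -111,1-11,11-1
Essential: 000-, 110-

2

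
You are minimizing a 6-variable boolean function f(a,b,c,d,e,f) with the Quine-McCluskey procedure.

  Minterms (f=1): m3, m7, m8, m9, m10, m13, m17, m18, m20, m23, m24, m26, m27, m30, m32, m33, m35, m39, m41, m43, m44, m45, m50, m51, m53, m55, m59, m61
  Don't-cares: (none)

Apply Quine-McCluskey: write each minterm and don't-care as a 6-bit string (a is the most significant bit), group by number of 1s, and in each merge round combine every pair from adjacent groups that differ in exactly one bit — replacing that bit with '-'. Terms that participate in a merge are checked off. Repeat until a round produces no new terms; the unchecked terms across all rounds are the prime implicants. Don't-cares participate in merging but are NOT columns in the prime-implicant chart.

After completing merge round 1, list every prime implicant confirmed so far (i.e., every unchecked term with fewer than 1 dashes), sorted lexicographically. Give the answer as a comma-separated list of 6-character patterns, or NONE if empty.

Round 0: 000011✓ 000111✓ 001000✓ 001001✓ 001010✓ 001101✓ 010001 010010✓ 010100 010111✓ 011000✓ 011010✓ 011011✓ 011110✓ 100000✓ 100001✓ 100011✓ 100111✓ 101001✓ 101011✓ 101100✓ 101101✓ 110010✓ 110011✓ 110101✓ 110111✓ 111011✓ 111101✓
Round 1: -00011✓ -00111✓ -01001✓ -01101✓ -10010 -10111✓ -11011 0-0111✓ 0-1000✓ 0-1010✓ 000-11✓ 001-01✓ 0010-0✓ 00100- 01-010 011-10 0110-0✓ 01101- 1-0011✓ 1-0111✓ 1-1011✓ 1-1101 10-001✓ 10-011✓ 100-11✓ 1000-1✓ 10000- 101-01✓ 1010-1✓ 10110- 11-011✓ 11-101 110-11✓ 11001- 1101-1
Round 2: --0111 -00-11 -01-01 0-10-0 1--011 1-0-11 10-0-1
PIs = {--0111, -00-11, -01-01, -10010, -11011, 0-10-0, 00100-, 01-010, 010001, 010100, 011-10, 01101-, 1--011, 1-0-11, 1-1101, 10-0-1, 10000-, 10110-, 11-101, 11001-, 1101-1}

010001, 010100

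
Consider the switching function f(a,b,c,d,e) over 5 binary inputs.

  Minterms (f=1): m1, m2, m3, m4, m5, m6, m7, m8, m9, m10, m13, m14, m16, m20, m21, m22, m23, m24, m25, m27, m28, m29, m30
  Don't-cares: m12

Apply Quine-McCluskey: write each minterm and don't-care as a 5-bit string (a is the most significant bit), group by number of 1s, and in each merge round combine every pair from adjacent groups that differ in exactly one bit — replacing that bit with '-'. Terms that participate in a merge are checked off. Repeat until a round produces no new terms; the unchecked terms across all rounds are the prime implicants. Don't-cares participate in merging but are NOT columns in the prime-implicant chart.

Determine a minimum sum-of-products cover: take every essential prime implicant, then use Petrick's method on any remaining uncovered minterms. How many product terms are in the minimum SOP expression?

size-2^0 implicants → 00001(✓)  00010(✓)  00011(✓)  00100(✓)  00101(✓)  00110(✓)  00111(✓)  01000(✓)  01001(✓)  01010(✓)  01100(✓)  01101(✓)  01110(✓)  10000(✓)  10100(✓)  10101(✓)  10110(✓)  10111(✓)  11000(✓)  11001(✓)  11011(✓)  11100(✓)  11101(✓)  11110(✓)
size-2^1 implicants → -0100(✓)  -0101(✓)  -0110(✓)  -0111(✓)  -1000(✓)  -1001(✓)  -1100(✓)  -1101(✓)  -1110(✓)  0-001(✓)  0-010(✓)  0-100(✓)  0-101(✓)  0-110(✓)  00-01(✓)  00-10(✓)  00-11(✓)  000-1(✓)  0001-(✓)  001-0(✓)  001-1(✓)  0010-(✓)  0011-(✓)  01-00(✓)  01-01(✓)  01-10(✓)  010-0(✓)  0100-(✓)  011-0(✓)  0110-(✓)  1-000(✓)  1-100(✓)  1-101(✓)  1-110(✓)  10-00(✓)  101-0(✓)  101-1(✓)  1010-(✓)  1011-(✓)  11-00(✓)  11-01(✓)  110-1  1100-(✓)  111-0(✓)  1110-(✓)
size-2^2 implicants → --100(✓)  --101(✓)  --110(✓)  -01-0(✓)  -01-1(✓)  -010-(✓)  -011-(✓)  -1-00(✓)  -1-01(✓)  -100-(✓)  -11-0(✓)  -110-(✓)  0--01  0--10  0-1-0(✓)  0-10-(✓)  00--1  00-1-  001--(✓)  01--0  01-0-(✓)  1--00  1-1-0(✓)  1-10-(✓)  101--(✓)  11-0-(✓)
size-2^3 implicants → --1-0  --10-  -01--  -1-0-
Unchecked terms (primes): --1-0, --10-, -01--, -1-0-, 0--01, 0--10, 00--1, 00-1-, 01--0, 1--00, 110-1
Minterm coverage:
  m1 ⊆ 0--01,00--1
  m2 ⊆ 0--10,00-1-
  m3 ⊆ 00--1,00-1-
  m4 ⊆ --1-0,--10-,-01--
  m5 ⊆ --10-,-01--,0--01,00--1
  m6 ⊆ --1-0,-01--,0--10,00-1-
  m7 ⊆ -01--,00--1,00-1-
  m8 ⊆ -1-0-,01--0
  m9 ⊆ -1-0-,0--01
  m10 ⊆ 0--10,01--0
  m13 ⊆ --10-,-1-0-,0--01
  m14 ⊆ --1-0,0--10,01--0
  m16 ⊆ 1--00 [E]
  m20 ⊆ --1-0,--10-,-01--,1--00
  m21 ⊆ --10-,-01--
  m22 ⊆ --1-0,-01--
  m23 ⊆ -01-- [E]
  m24 ⊆ -1-0-,1--00
  m25 ⊆ -1-0-,110-1
  m27 ⊆ 110-1 [E]
  m28 ⊆ --1-0,--10-,-1-0-,1--00
  m29 ⊆ --10-,-1-0-
  m30 ⊆ --1-0 [E]
E = {--1-0, -01--, 1--00, 110-1}
Petrick residual → -1-0-, 0--10, 00--1
Cover = ce' + b'c + bd' + a'de' + a'b'e + ad'e' + abc'e  |cover|=7

7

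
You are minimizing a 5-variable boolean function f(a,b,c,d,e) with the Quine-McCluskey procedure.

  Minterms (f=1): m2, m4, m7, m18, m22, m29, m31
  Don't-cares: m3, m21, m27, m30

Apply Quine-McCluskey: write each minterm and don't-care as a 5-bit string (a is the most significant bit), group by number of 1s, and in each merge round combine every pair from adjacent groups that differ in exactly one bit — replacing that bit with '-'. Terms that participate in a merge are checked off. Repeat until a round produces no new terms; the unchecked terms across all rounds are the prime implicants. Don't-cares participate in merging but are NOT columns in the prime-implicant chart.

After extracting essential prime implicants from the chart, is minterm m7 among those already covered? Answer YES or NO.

YES

[col 0] 00010*, 00011*, 00100, 00111*, 10010*, 10101*, 10110*, 11011*, 11101*, 11110*, 11111*
[col 1] -0010, 00-11, 0001-, 1-101, 1-110, 10-10, 11-11, 111-1, 1111-
Prime implicants: -0010, 00-11, 0001-, 00100, 1-101, 1-110, 10-10, 11-11, 111-1, 1111-
PI chart (minterm → PIs covering it):
  2 | -0010,0001-
  4 | 00100  (sole → essential)
  7 | 00-11  (sole → essential)
  18 | -0010,10-10
  22 | 1-110,10-10
  29 | 1-101,111-1
  31 | 11-11,111-1,1111-
Essential prime implicants: 00-11, 00100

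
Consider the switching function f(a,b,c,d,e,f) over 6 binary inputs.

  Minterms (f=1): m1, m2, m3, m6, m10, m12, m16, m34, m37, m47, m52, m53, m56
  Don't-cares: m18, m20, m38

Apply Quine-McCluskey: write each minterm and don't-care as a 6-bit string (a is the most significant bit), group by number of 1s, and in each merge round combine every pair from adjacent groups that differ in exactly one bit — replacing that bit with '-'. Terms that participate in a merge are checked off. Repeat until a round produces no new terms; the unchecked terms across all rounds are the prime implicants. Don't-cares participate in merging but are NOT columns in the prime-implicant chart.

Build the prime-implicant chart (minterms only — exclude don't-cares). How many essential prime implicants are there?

7

size-2^0 implicants → 000001(✓)  000010(✓)  000011(✓)  000110(✓)  001010(✓)  001100  010000(✓)  010010(✓)  010100(✓)  100010(✓)  100101(✓)  100110(✓)  101111  110100(✓)  110101(✓)  111000
size-2^1 implicants → -00010(✓)  -00110(✓)  -10100  0-0010  00-010  000-10(✓)  0000-1  00001-  010-00  0100-0  1-0101  100-10(✓)  11010-
size-2^2 implicants → -00-10
Unchecked terms (primes): -00-10, -10100, 0-0010, 00-010, 0000-1, 00001-, 001100, 010-00, 0100-0, 1-0101, 101111, 11010-, 111000
Minterm coverage:
  m1 ⊆ 0000-1 [E]
  m2 ⊆ -00-10,0-0010,00-010,00001-
  m3 ⊆ 0000-1,00001-
  m6 ⊆ -00-10 [E]
  m10 ⊆ 00-010 [E]
  m12 ⊆ 001100 [E]
  m16 ⊆ 010-00,0100-0
  m34 ⊆ -00-10 [E]
  m37 ⊆ 1-0101 [E]
  m47 ⊆ 101111 [E]
  m52 ⊆ -10100,11010-
  m53 ⊆ 1-0101,11010-
  m56 ⊆ 111000 [E]
E = {-00-10, 00-010, 0000-1, 001100, 1-0101, 101111, 111000}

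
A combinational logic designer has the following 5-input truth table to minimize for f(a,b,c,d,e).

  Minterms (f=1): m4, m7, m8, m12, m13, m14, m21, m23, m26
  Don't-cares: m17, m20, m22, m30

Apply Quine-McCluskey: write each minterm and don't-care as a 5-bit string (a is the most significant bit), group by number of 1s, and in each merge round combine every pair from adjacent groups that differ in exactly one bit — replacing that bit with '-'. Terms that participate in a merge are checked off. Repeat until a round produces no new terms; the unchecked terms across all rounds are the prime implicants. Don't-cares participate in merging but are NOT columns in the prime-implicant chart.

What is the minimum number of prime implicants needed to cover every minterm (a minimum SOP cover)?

7

Round 0: 00100✓ 00111✓ 01000✓ 01100✓ 01101✓ 01110✓ 10001✓ 10100✓ 10101✓ 10110✓ 10111✓ 11010✓ 11110✓
Round 1: -0100 -0111 -1110 0-100 01-00 011-0 0110- 1-110 10-01 101-0✓ 101-1✓ 1010-✓ 1011-✓ 11-10
Round 2: 101--
PIs = {-0100, -0111, -1110, 0-100, 01-00, 011-0, 0110-, 1-110, 10-01, 101--, 11-10}
Coverage chart:
  m4: -0100,0-100
  m7: -0111 ←essential
  m8: 01-00 ←essential
  m12: 0-100,01-00,011-0,0110-
  m13: 0110- ←essential
  m14: -1110,011-0
  m21: 10-01,101--
  m23: -0111,101--
  m26: 11-10 ←essential
Essential: -0111, 01-00, 0110-, 11-10
Petrick residual → -0100, -1110, 10-01
Min cover (7 terms): b'cd'e' + b'cde + bcde' + a'bd'e' + a'bcd' + ab'd'e + abde'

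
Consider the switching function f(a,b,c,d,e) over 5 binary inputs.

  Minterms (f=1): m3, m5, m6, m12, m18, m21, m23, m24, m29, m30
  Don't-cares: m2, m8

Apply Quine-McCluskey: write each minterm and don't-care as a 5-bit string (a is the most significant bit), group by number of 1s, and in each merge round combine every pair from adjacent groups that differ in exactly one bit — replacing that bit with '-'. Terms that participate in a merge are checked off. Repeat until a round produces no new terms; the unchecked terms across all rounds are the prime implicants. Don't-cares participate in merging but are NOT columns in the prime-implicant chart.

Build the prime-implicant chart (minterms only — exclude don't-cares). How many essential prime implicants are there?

Round 0: 00010✓ 00011✓ 00101✓ 00110✓ 01000✓ 01100✓ 10010✓ 10101✓ 10111✓ 11000✓ 11101✓ 11110
Round 1: -0010 -0101 -1000 00-10 0001- 01-00 1-101 101-1
PIs = {-0010, -0101, -1000, 00-10, 0001-, 01-00, 1-101, 101-1, 11110}
Coverage chart:
  m3: 0001- ←essential
  m5: -0101 ←essential
  m6: 00-10 ←essential
  m12: 01-00 ←essential
  m18: -0010 ←essential
  m21: -0101,1-101,101-1
  m23: 101-1 ←essential
  m24: -1000 ←essential
  m29: 1-101 ←essential
  m30: 11110 ←essential
Essential: -0010, -0101, -1000, 00-10, 0001-, 01-00, 1-101, 101-1, 11110

9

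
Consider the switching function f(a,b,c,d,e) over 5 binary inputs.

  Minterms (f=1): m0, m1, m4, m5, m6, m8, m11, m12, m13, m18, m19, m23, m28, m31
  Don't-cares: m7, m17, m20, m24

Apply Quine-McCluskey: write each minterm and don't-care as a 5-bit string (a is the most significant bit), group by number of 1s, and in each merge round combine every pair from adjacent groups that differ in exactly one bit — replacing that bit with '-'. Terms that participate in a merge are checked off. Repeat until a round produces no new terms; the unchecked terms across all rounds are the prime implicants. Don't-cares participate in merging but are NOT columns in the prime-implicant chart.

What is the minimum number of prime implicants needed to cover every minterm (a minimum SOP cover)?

7

size-2^0 implicants → 00000(✓)  00001(✓)  00100(✓)  00101(✓)  00110(✓)  00111(✓)  01000(✓)  01011  01100(✓)  01101(✓)  10001(✓)  10010(✓)  10011(✓)  10100(✓)  10111(✓)  11000(✓)  11100(✓)  11111(✓)
size-2^1 implicants → -0001  -0100(✓)  -0111  -1000(✓)  -1100(✓)  0-000(✓)  0-100(✓)  0-101(✓)  00-00(✓)  00-01(✓)  0000-(✓)  001-0(✓)  001-1(✓)  0010-(✓)  0011-(✓)  01-00(✓)  0110-(✓)  1-100(✓)  1-111  10-11  100-1  1001-  11-00(✓)
size-2^2 implicants → --100  -1-00  0--00  0-10-  00-0-  001--
Unchecked terms (primes): --100, -0001, -0111, -1-00, 0--00, 0-10-, 00-0-, 001--, 01011, 1-111, 10-11, 100-1, 1001-
Minterm coverage:
  m0 ⊆ 0--00,00-0-
  m1 ⊆ -0001,00-0-
  m4 ⊆ --100,0--00,0-10-,00-0-,001--
  m5 ⊆ 0-10-,00-0-,001--
  m6 ⊆ 001-- [E]
  m8 ⊆ -1-00,0--00
  m11 ⊆ 01011 [E]
  m12 ⊆ --100,-1-00,0--00,0-10-
  m13 ⊆ 0-10- [E]
  m18 ⊆ 1001- [E]
  m19 ⊆ 10-11,100-1,1001-
  m23 ⊆ -0111,1-111,10-11
  m28 ⊆ --100,-1-00
  m31 ⊆ 1-111 [E]
E = {0-10-, 001--, 01011, 1-111, 1001-}
Petrick residual → -1-00, 00-0-
Cover = bd'e' + a'cd' + a'b'd' + a'b'c + a'bc'de + acde + ab'c'd  |cover|=7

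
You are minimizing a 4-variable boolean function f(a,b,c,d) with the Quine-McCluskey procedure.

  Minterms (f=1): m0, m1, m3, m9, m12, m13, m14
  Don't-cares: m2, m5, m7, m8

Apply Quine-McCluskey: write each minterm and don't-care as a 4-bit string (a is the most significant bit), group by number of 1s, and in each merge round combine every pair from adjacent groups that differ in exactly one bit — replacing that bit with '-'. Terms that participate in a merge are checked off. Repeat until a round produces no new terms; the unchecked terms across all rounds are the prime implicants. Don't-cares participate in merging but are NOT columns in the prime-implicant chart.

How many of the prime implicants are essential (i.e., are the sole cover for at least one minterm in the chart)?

size-2^0 implicants → 0000(✓)  0001(✓)  0010(✓)  0011(✓)  0101(✓)  0111(✓)  1000(✓)  1001(✓)  1100(✓)  1101(✓)  1110(✓)
size-2^1 implicants → -000(✓)  -001(✓)  -101(✓)  0-01(✓)  0-11(✓)  00-0(✓)  00-1(✓)  000-(✓)  001-(✓)  01-1(✓)  1-00(✓)  1-01(✓)  100-(✓)  11-0  110-(✓)
size-2^2 implicants → --01  -00-  0--1  00--  1-0-
Unchecked terms (primes): --01, -00-, 0--1, 00--, 1-0-, 11-0
Minterm coverage:
  m0 ⊆ -00-,00--
  m1 ⊆ --01,-00-,0--1,00--
  m3 ⊆ 0--1,00--
  m9 ⊆ --01,-00-,1-0-
  m12 ⊆ 1-0-,11-0
  m13 ⊆ --01,1-0-
  m14 ⊆ 11-0 [E]
E = {11-0}

1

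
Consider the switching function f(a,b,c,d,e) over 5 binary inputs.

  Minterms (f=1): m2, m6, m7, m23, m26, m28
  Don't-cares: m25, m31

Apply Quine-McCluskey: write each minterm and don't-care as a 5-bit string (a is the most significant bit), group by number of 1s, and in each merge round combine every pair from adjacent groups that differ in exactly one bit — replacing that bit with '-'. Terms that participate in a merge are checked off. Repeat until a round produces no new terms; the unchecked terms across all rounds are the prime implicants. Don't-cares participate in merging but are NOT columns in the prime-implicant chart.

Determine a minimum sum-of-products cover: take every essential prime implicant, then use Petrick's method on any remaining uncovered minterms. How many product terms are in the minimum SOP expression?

Round 0: 00010✓ 00110✓ 00111✓ 10111✓ 11001 11010 11100 11111✓
Round 1: -0111 00-10 0011- 1-111
PIs = {-0111, 00-10, 0011-, 1-111, 11001, 11010, 11100}
Coverage chart:
  m2: 00-10 ←essential
  m6: 00-10,0011-
  m7: -0111,0011-
  m23: -0111,1-111
  m26: 11010 ←essential
  m28: 11100 ←essential
Essential: 00-10, 11010, 11100
Petrick residual → -0111
Min cover (4 terms): b'cde + a'b'de' + abc'de' + abcd'e'

4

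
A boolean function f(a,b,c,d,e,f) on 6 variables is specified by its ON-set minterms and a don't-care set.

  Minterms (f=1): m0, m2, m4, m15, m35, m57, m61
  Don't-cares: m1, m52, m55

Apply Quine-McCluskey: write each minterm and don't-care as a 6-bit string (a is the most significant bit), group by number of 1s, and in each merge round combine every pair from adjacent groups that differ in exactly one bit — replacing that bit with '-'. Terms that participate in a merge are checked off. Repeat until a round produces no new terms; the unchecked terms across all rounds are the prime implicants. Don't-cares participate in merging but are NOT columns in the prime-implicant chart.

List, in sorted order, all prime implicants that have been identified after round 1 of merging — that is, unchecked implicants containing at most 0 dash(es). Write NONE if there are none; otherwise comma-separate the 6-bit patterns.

Round 0: 000000✓ 000001✓ 000010✓ 000100✓ 001111 100011 110100 110111 111001✓ 111101✓
Round 1: 000-00 0000-0 00000- 111-01
PIs = {000-00, 0000-0, 00000-, 001111, 100011, 110100, 110111, 111-01}

001111, 100011, 110100, 110111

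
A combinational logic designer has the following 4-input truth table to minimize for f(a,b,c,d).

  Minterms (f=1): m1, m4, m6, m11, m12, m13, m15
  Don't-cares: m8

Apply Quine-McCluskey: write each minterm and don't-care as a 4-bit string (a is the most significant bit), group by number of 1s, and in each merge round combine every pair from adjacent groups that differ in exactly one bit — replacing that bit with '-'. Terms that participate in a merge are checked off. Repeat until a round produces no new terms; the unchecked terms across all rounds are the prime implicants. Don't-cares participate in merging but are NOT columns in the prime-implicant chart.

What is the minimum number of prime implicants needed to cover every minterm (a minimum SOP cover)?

4

[col 0] 0001, 0100*, 0110*, 1000*, 1011*, 1100*, 1101*, 1111*
[col 1] -100, 01-0, 1-00, 1-11, 11-1, 110-
Prime implicants: -100, 0001, 01-0, 1-00, 1-11, 11-1, 110-
PI chart (minterm → PIs covering it):
  1 | 0001  (sole → essential)
  4 | -100,01-0
  6 | 01-0  (sole → essential)
  11 | 1-11  (sole → essential)
  12 | -100,1-00,110-
  13 | 11-1,110-
  15 | 1-11,11-1
Essential prime implicants: 0001, 01-0, 1-11
Petrick residual → 110-
Minimum SOP uses 4 PIs: a'b'c'd + a'bd' + acd + abc'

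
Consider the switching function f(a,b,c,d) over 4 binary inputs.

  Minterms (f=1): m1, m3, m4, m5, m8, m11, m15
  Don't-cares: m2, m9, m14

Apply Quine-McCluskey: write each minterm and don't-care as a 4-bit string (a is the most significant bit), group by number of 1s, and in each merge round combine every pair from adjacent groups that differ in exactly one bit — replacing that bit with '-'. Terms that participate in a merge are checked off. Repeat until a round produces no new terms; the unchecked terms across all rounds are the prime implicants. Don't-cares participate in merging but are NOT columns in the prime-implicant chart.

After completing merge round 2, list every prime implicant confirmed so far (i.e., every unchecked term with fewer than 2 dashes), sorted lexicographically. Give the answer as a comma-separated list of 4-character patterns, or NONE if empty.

0-01, 001-, 010-, 1-11, 100-, 111-

[col 0] 0001*, 0010*, 0011*, 0100*, 0101*, 1000*, 1001*, 1011*, 1110*, 1111*
[col 1] -001*, -011*, 0-01, 00-1*, 001-, 010-, 1-11, 10-1*, 100-, 111-
[col 2] -0-1
Prime implicants: -0-1, 0-01, 001-, 010-, 1-11, 100-, 111-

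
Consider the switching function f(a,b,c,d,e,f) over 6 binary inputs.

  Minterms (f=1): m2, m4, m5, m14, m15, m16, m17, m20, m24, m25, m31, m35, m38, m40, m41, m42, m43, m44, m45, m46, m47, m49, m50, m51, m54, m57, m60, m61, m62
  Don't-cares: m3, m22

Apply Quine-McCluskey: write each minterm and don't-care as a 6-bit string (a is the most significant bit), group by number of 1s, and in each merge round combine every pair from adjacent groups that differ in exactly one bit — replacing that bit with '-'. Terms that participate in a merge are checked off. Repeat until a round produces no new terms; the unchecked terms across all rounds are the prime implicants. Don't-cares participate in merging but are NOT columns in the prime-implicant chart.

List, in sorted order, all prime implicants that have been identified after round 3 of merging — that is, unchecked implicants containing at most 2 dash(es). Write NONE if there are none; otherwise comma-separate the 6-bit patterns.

-00011, -0111-, -1-001, -10110, 0-0100, 0-1111, 00001-, 00010-, 01-00-, 010-00, 0101-0, 1--110, 1-0011, 1-1-01, 1-11-0, 1-110-, 10-011, 110-10, 1100-1, 11001-

size-2^0 implicants → 000010(✓)  000011(✓)  000100(✓)  000101(✓)  001110(✓)  001111(✓)  010000(✓)  010001(✓)  010100(✓)  010110(✓)  011000(✓)  011001(✓)  011111(✓)  100011(✓)  100110(✓)  101000(✓)  101001(✓)  101010(✓)  101011(✓)  101100(✓)  101101(✓)  101110(✓)  101111(✓)  110001(✓)  110010(✓)  110011(✓)  110110(✓)  111001(✓)  111100(✓)  111101(✓)  111110(✓)
size-2^1 implicants → -00011  -01110(✓)  -01111(✓)  -10001(✓)  -10110  -11001(✓)  0-0100  0-1111  00001-  00010-  00111-(✓)  01-000(✓)  01-001(✓)  010-00  01000-(✓)  0101-0  01100-(✓)  1-0011  1-0110(✓)  1-1001(✓)  1-1100(✓)  1-1101(✓)  1-1110(✓)  10-011  10-110(✓)  101-00(✓)  101-01(✓)  101-10(✓)  101-11(✓)  1010-0(✓)  1010-1(✓)  10100-(✓)  10101-(✓)  1011-0(✓)  1011-1(✓)  10110-(✓)  10111-(✓)  11-001(✓)  11-110(✓)  110-10  1100-1  11001-  111-01(✓)  1111-0(✓)  11110-(✓)
size-2^2 implicants → -0111-  -1-001  01-00-  1--110  1-1-01  1-11-0  1-110-  101--0(✓)  101--1(✓)  101-0-(✓)  101-1-(✓)  1010--(✓)  1011--(✓)
size-2^3 implicants → 101---
Unchecked terms (primes): -00011, -0111-, -1-001, -10110, 0-0100, 0-1111, 00001-, 00010-, 01-00-, 010-00, 0101-0, 1--110, 1-0011, 1-1-01, 1-11-0, 1-110-, 10-011, 101---, 110-10, 1100-1, 11001-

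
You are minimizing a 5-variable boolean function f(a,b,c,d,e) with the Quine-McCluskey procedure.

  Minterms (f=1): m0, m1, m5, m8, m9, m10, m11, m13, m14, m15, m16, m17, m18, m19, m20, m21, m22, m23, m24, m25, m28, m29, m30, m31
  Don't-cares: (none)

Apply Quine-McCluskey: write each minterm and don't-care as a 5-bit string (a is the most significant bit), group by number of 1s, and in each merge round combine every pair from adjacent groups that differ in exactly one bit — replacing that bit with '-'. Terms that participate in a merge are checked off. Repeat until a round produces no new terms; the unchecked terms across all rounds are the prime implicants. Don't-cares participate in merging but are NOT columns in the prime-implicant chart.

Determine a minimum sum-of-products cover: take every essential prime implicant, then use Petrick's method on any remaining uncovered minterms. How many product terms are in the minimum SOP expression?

Round 0: 00000✓ 00001✓ 00101✓ 01000✓ 01001✓ 01010✓ 01011✓ 01101✓ 01110✓ 01111✓ 10000✓ 10001✓ 10010✓ 10011✓ 10100✓ 10101✓ 10110✓ 10111✓ 11000✓ 11001✓ 11100✓ 11101✓ 11110✓ 11111✓
Round 1: -0000✓ -0001✓ -0101✓ -1000✓ -1001✓ -1101✓ -1110✓ -1111✓ 0-000✓ 0-001✓ 0-101✓ 00-01✓ 0000-✓ 01-01✓ 01-10✓ 01-11✓ 010-0✓ 010-1✓ 0100-✓ 0101-✓ 011-1✓ 0111-✓ 1-000✓ 1-001✓ 1-100✓ 1-101✓ 1-110✓ 1-111✓ 10-00✓ 10-01✓ 10-10✓ 10-11✓ 100-0✓ 100-1✓ 1000-✓ 1001-✓ 101-0✓ 101-1✓ 1010-✓ 1011-✓ 11-00✓ 11-01✓ 1100-✓ 111-0✓ 111-1✓ 1110-✓ 1111-✓
Round 2: --000✓ --001✓ --101✓ -0-01✓ -000-✓ -1-01✓ -100-✓ -11-1 -111- 0--01✓ 0-00-✓ 01--1 01-1- 010-- 1--00✓ 1--01✓ 1-00-✓ 1-1-0✓ 1-1-1✓ 1-10-✓ 1-11-✓ 10--0✓ 10--1✓ 10-0-✓ 10-1-✓ 100--✓ 101--✓ 11-0-✓ 111--✓
Round 3: ---01 --00- 1--0- 1-1-- 10---
PIs = {---01, --00-, -11-1, -111-, 01--1, 01-1-, 010--, 1--0-, 1-1--, 10---}
Coverage chart:
  m0: --00- ←essential
  m1: ---01,--00-
  m5: ---01 ←essential
  m8: --00-,010--
  m9: ---01,--00-,01--1,010--
  m10: 01-1-,010--
  m11: 01--1,01-1-,010--
  m13: ---01,-11-1,01--1
  m14: -111-,01-1-
  m15: -11-1,-111-,01--1,01-1-
  m16: --00-,1--0-,10---
  m17: ---01,--00-,1--0-,10---
  m18: 10--- ←essential
  m19: 10--- ←essential
  m20: 1--0-,1-1--,10---
  m21: ---01,1--0-,1-1--,10---
  m22: 1-1--,10---
  m23: 1-1--,10---
  m24: --00-,1--0-
  m25: ---01,--00-,1--0-
  m28: 1--0-,1-1--
  m29: ---01,-11-1,1--0-,1-1--
  m30: -111-,1-1--
  m31: -11-1,-111-,1-1--
Essential: ---01, --00-, 10---
Petrick residual → 01-1-, 1-1--
Min cover (5 terms): d'e + c'd' + a'bd + ac + ab'

5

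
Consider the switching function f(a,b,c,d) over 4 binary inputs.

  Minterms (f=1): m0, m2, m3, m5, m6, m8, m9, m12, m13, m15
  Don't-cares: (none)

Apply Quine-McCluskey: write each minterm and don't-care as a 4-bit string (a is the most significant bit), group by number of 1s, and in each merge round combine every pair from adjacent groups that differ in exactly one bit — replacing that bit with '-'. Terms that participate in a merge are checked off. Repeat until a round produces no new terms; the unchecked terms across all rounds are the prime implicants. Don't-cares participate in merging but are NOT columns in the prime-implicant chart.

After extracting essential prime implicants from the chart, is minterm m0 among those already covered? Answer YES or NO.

Round 0: 0000✓ 0010✓ 0011✓ 0101✓ 0110✓ 1000✓ 1001✓ 1100✓ 1101✓ 1111✓
Round 1: -000 -101 0-10 00-0 001- 1-00✓ 1-01✓ 100-✓ 11-1 110-✓
Round 2: 1-0-
PIs = {-000, -101, 0-10, 00-0, 001-, 1-0-, 11-1}
Coverage chart:
  m0: -000,00-0
  m2: 0-10,00-0,001-
  m3: 001- ←essential
  m5: -101 ←essential
  m6: 0-10 ←essential
  m8: -000,1-0-
  m9: 1-0- ←essential
  m12: 1-0- ←essential
  m13: -101,1-0-,11-1
  m15: 11-1 ←essential
Essential: -101, 0-10, 001-, 1-0-, 11-1

NO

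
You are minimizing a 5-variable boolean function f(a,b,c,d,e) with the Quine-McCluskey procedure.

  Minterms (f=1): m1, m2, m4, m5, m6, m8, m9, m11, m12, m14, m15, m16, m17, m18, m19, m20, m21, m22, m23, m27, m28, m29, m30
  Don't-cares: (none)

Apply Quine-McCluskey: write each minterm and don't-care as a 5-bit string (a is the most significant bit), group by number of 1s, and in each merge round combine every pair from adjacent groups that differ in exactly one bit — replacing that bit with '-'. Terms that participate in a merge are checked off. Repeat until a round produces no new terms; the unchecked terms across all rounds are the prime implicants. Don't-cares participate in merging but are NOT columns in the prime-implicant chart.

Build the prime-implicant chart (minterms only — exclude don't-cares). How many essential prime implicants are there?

4

Round 0: 00001✓ 00010✓ 00100✓ 00101✓ 00110✓ 01000✓ 01001✓ 01011✓ 01100✓ 01110✓ 01111✓ 10000✓ 10001✓ 10010✓ 10011✓ 10100✓ 10101✓ 10110✓ 10111✓ 11011✓ 11100✓ 11101✓ 11110✓
Round 1: -0001✓ -0010✓ -0100✓ -0101✓ -0110✓ -1011 -1100✓ -1110✓ 0-001 0-100✓ 0-110✓ 00-01✓ 00-10✓ 001-0✓ 0010-✓ 01-00 01-11 010-1 0100- 011-0✓ 0111- 1-011 1-100✓ 1-101✓ 1-110✓ 10-00✓ 10-01✓ 10-10✓ 10-11✓ 100-0✓ 100-1✓ 1000-✓ 1001-✓ 101-0✓ 101-1✓ 1010-✓ 1011-✓ 111-0✓ 1110-✓
Round 2: --100✓ --110✓ -0-01 -0-10 -01-0✓ -010- -11-0✓ 0-1-0✓ 1-1-0✓ 1-10- 10--0✓ 10--1✓ 10-0-✓ 10-1-✓ 100--✓ 101--✓
Round 3: --1-0 10---
PIs = {--1-0, -0-01, -0-10, -010-, -1011, 0-001, 01-00, 01-11, 010-1, 0100-, 0111-, 1-011, 1-10-, 10---}
Coverage chart:
  m1: -0-01,0-001
  m2: -0-10 ←essential
  m4: --1-0,-010-
  m5: -0-01,-010-
  m6: --1-0,-0-10
  m8: 01-00,0100-
  m9: 0-001,010-1,0100-
  m11: -1011,01-11,010-1
  m12: --1-0,01-00
  m14: --1-0,0111-
  m15: 01-11,0111-
  m16: 10--- ←essential
  m17: -0-01,10---
  m18: -0-10,10---
  m19: 1-011,10---
  m20: --1-0,-010-,1-10-,10---
  m21: -0-01,-010-,1-10-,10---
  m22: --1-0,-0-10,10---
  m23: 10--- ←essential
  m27: -1011,1-011
  m28: --1-0,1-10-
  m29: 1-10- ←essential
  m30: --1-0 ←essential
Essential: --1-0, -0-10, 1-10-, 10---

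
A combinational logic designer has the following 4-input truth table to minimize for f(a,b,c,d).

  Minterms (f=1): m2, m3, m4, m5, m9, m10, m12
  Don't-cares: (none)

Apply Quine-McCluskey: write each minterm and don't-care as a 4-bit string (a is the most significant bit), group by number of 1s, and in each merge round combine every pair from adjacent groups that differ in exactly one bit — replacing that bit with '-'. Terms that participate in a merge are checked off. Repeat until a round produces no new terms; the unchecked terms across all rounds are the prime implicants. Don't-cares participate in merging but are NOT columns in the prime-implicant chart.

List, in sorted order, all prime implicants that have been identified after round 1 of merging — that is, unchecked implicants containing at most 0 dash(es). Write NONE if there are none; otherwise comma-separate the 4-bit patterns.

Round 0: 0010✓ 0011✓ 0100✓ 0101✓ 1001 1010✓ 1100✓
Round 1: -010 -100 001- 010-
PIs = {-010, -100, 001-, 010-, 1001}

1001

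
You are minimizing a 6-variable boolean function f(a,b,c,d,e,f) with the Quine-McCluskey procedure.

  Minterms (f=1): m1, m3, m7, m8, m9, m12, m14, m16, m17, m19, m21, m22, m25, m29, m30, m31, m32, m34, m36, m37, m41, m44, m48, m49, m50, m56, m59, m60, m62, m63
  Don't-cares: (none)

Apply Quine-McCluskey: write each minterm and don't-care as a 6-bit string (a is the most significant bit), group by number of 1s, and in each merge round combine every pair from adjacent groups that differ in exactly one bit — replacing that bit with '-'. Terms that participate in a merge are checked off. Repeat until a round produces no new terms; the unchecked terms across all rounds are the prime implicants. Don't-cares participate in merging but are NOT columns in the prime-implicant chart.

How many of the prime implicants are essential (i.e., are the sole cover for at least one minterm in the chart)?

9

[col 0] 000001*, 000011*, 000111*, 001000*, 001001*, 001100*, 001110*, 010000*, 010001*, 010011*, 010101*, 010110*, 011001*, 011101*, 011110*, 011111*, 100000*, 100010*, 100100*, 100101*, 101001*, 101100*, 110000*, 110001*, 110010*, 111000*, 111011*, 111100*, 111110*, 111111*
[col 1] -01001, -01100, -10000*, -10001*, -11110*, -11111*, 0-0001*, 0-0011*, 0-1001*, 0-1110, 00-001*, 000-11, 0000-1*, 001-00, 00100-, 0011-0, 01-001*, 01-101*, 01-110, 010-01*, 0100-1*, 01000-*, 011-01*, 0111-1, 01111-*, 1-0000*, 1-0010*, 1-1100, 10-100, 100-00, 1000-0*, 10010-, 11-000, 1100-0*, 11000-*, 111-00, 111-11, 1111-0, 11111-*
[col 2] -1000-, -1111-, 0--001, 0-00-1, 01--01, 1-00-0
Prime implicants: -01001, -01100, -1000-, -1111-, 0--001, 0-00-1, 0-1110, 000-11, 001-00, 00100-, 0011-0, 01--01, 01-110, 0111-1, 1-00-0, 1-1100, 10-100, 100-00, 10010-, 11-000, 111-00, 111-11, 1111-0
PI chart (minterm → PIs covering it):
  1 | 0--001,0-00-1
  3 | 0-00-1,000-11
  7 | 000-11  (sole → essential)
  8 | 001-00,00100-
  9 | -01001,0--001,00100-
  12 | -01100,001-00,0011-0
  14 | 0-1110,0011-0
  16 | -1000-  (sole → essential)
  17 | -1000-,0--001,0-00-1,01--01
  19 | 0-00-1  (sole → essential)
  21 | 01--01  (sole → essential)
  22 | 01-110  (sole → essential)
  25 | 0--001,01--01
  29 | 01--01,0111-1
  30 | -1111-,0-1110,01-110
  31 | -1111-,0111-1
  32 | 1-00-0,100-00
  34 | 1-00-0  (sole → essential)
  36 | 10-100,100-00,10010-
  37 | 10010-  (sole → essential)
  41 | -01001  (sole → essential)
  44 | -01100,1-1100,10-100
  48 | -1000-,1-00-0,11-000
  49 | -1000-  (sole → essential)
  50 | 1-00-0  (sole → essential)
  56 | 11-000,111-00
  59 | 111-11  (sole → essential)
  60 | 1-1100,111-00,1111-0
  62 | -1111-,1111-0
  63 | -1111-,111-11
Essential prime implicants: -01001, -1000-, 0-00-1, 000-11, 01--01, 01-110, 1-00-0, 10010-, 111-11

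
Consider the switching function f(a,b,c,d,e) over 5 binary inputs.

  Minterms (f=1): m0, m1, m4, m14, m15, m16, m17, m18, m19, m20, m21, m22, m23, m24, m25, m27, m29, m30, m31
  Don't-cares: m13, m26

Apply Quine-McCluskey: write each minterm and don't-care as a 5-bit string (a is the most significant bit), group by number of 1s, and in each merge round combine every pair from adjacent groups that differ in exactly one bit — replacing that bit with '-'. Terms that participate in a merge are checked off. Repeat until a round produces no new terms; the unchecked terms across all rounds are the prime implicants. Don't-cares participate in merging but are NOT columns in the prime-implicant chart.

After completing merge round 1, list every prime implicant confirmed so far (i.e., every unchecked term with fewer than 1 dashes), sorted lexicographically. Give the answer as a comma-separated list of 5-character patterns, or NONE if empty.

[col 0] 00000*, 00001*, 00100*, 01101*, 01110*, 01111*, 10000*, 10001*, 10010*, 10011*, 10100*, 10101*, 10110*, 10111*, 11000*, 11001*, 11010*, 11011*, 11101*, 11110*, 11111*
[col 1] -0000*, -0001*, -0100*, -1101*, -1110*, -1111*, 00-00*, 0000-*, 011-1*, 0111-*, 1-000*, 1-001*, 1-010*, 1-011*, 1-101*, 1-110*, 1-111*, 10-00*, 10-01*, 10-10*, 10-11*, 100-0*, 100-1*, 1000-*, 1001-*, 101-0*, 101-1*, 1010-*, 1011-*, 11-01*, 11-10*, 11-11*, 110-0*, 110-1*, 1100-*, 1101-*, 111-1*, 1111-*
[col 2] -0-00, -000-, -11-1, -111-, 1--01*, 1--10*, 1--11*, 1-0-0*, 1-0-1*, 1-00-*, 1-01-*, 1-1-1*, 1-11-*, 10--0*, 10--1*, 10-0-*, 10-1-*, 100--*, 101--*, 11--1*, 11-1-*, 110--*
[col 3] 1---1, 1--1-, 1-0--, 10---
Prime implicants: -0-00, -000-, -11-1, -111-, 1---1, 1--1-, 1-0--, 10---

NONE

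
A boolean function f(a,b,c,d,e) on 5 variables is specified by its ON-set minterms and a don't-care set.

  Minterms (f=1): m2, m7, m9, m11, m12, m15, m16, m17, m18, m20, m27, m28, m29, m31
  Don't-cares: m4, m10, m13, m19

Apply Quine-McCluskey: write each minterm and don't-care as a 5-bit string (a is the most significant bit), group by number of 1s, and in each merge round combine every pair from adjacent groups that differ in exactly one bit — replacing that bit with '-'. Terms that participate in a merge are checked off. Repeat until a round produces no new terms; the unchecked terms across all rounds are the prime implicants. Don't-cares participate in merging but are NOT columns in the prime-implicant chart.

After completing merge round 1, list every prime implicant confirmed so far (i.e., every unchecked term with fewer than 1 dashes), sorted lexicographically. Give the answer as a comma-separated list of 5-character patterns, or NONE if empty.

Round 0: 00010✓ 00100✓ 00111✓ 01001✓ 01010✓ 01011✓ 01100✓ 01101✓ 01111✓ 10000✓ 10001✓ 10010✓ 10011✓ 10100✓ 11011✓ 11100✓ 11101✓ 11111✓
Round 1: -0010 -0100✓ -1011✓ -1100✓ -1101✓ -1111✓ 0-010 0-100✓ 0-111 01-01✓ 01-11✓ 010-1✓ 0101- 011-1✓ 0110-✓ 1-011 1-100✓ 10-00 100-0✓ 100-1✓ 1000-✓ 1001-✓ 11-11✓ 111-1✓ 1110-✓
Round 2: --100 -1-11 -11-1 -110- 01--1 100--
PIs = {--100, -0010, -1-11, -11-1, -110-, 0-010, 0-111, 01--1, 0101-, 1-011, 10-00, 100--}

NONE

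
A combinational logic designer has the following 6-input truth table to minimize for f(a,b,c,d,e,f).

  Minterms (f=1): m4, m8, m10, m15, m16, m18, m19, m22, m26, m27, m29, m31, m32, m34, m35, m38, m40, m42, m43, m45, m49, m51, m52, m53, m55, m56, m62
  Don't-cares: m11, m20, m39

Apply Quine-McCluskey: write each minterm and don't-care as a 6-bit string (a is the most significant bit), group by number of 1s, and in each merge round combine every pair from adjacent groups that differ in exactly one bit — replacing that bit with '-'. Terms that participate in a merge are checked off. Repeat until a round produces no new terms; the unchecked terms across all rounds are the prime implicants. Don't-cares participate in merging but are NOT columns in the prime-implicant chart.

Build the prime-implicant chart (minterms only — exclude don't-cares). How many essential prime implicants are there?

11

Round 0: 000100✓ 001000✓ 001010✓ 001011✓ 001111✓ 010000✓ 010010✓ 010011✓ 010100✓ 010110✓ 011010✓ 011011✓ 011101✓ 011111✓ 100000✓ 100010✓ 100011✓ 100110✓ 100111✓ 101000✓ 101010✓ 101011✓ 101101 110001✓ 110011✓ 110100✓ 110101✓ 110111✓ 111000✓ 111110
Round 1: -01000✓ -01010✓ -01011✓ -10011 -10100 0-0100 0-1010✓ 0-1011✓ 0-1111✓ 001-11✓ 0010-0✓ 00101-✓ 01-010✓ 01-011✓ 010-00✓ 010-10✓ 0100-0✓ 01001-✓ 0101-0✓ 011-11✓ 01101-✓ 0111-1 1-0011✓ 1-0111✓ 1-1000 10-000✓ 10-010✓ 10-011✓ 100-10✓ 100-11✓ 1000-0✓ 10001-✓ 10011-✓ 1010-0✓ 10101-✓ 110-01✓ 110-11✓ 1100-1✓ 1101-1✓ 11010-
Round 2: -010-0 -0101- 0-1-11 0-101- 01-01- 010--0 1-0-11 10-0-0 10-01- 100-1- 110--1
PIs = {-010-0, -0101-, -10011, -10100, 0-0100, 0-1-11, 0-101-, 01-01-, 010--0, 0111-1, 1-0-11, 1-1000, 10-0-0, 10-01-, 100-1-, 101101, 110--1, 11010-, 111110}
Coverage chart:
  m4: 0-0100 ←essential
  m8: -010-0 ←essential
  m10: -010-0,-0101-,0-101-
  m15: 0-1-11 ←essential
  m16: 010--0 ←essential
  m18: 01-01-,010--0
  m19: -10011,01-01-
  m22: 010--0 ←essential
  m26: 0-101-,01-01-
  m27: 0-1-11,0-101-,01-01-
  m29: 0111-1 ←essential
  m31: 0-1-11,0111-1
  m32: 10-0-0 ←essential
  m34: 10-0-0,10-01-,100-1-
  m35: 1-0-11,10-01-,100-1-
  m38: 100-1- ←essential
  m40: -010-0,1-1000,10-0-0
  m42: -010-0,-0101-,10-0-0,10-01-
  m43: -0101-,10-01-
  m45: 101101 ←essential
  m49: 110--1 ←essential
  m51: -10011,1-0-11,110--1
  m52: -10100,11010-
  m53: 110--1,11010-
  m55: 1-0-11,110--1
  m56: 1-1000 ←essential
  m62: 111110 ←essential
Essential: -010-0, 0-0100, 0-1-11, 010--0, 0111-1, 1-1000, 10-0-0, 100-1-, 101101, 110--1, 111110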